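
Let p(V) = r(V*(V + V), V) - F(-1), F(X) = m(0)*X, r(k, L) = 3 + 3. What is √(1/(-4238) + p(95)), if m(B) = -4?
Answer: 5*√1436682/4238 ≈ 1.4141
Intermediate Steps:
r(k, L) = 6
F(X) = -4*X
p(V) = 2 (p(V) = 6 - (-4)*(-1) = 6 - 1*4 = 6 - 4 = 2)
√(1/(-4238) + p(95)) = √(1/(-4238) + 2) = √(-1/4238 + 2) = √(8475/4238) = 5*√1436682/4238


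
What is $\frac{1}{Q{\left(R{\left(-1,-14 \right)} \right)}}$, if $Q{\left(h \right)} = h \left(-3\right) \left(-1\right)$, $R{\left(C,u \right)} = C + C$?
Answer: $- \frac{1}{6} \approx -0.16667$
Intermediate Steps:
$R{\left(C,u \right)} = 2 C$
$Q{\left(h \right)} = 3 h$ ($Q{\left(h \right)} = - 3 h \left(-1\right) = 3 h$)
$\frac{1}{Q{\left(R{\left(-1,-14 \right)} \right)}} = \frac{1}{3 \cdot 2 \left(-1\right)} = \frac{1}{3 \left(-2\right)} = \frac{1}{-6} = - \frac{1}{6}$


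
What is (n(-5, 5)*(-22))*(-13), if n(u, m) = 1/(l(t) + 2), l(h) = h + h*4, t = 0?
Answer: 143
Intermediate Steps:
l(h) = 5*h (l(h) = h + 4*h = 5*h)
n(u, m) = ½ (n(u, m) = 1/(5*0 + 2) = 1/(0 + 2) = 1/2 = ½)
(n(-5, 5)*(-22))*(-13) = ((½)*(-22))*(-13) = -11*(-13) = 143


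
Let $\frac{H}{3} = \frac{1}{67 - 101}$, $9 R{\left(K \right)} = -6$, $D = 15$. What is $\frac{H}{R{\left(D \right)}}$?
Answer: $\frac{9}{68} \approx 0.13235$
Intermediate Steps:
$R{\left(K \right)} = - \frac{2}{3}$ ($R{\left(K \right)} = \frac{1}{9} \left(-6\right) = - \frac{2}{3}$)
$H = - \frac{3}{34}$ ($H = \frac{3}{67 - 101} = \frac{3}{-34} = 3 \left(- \frac{1}{34}\right) = - \frac{3}{34} \approx -0.088235$)
$\frac{H}{R{\left(D \right)}} = - \frac{3}{34 \left(- \frac{2}{3}\right)} = \left(- \frac{3}{34}\right) \left(- \frac{3}{2}\right) = \frac{9}{68}$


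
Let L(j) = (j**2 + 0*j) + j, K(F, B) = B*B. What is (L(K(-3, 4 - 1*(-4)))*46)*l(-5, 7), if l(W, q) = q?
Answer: 1339520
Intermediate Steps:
K(F, B) = B**2
L(j) = j + j**2 (L(j) = (j**2 + 0) + j = j**2 + j = j + j**2)
(L(K(-3, 4 - 1*(-4)))*46)*l(-5, 7) = (((4 - 1*(-4))**2*(1 + (4 - 1*(-4))**2))*46)*7 = (((4 + 4)**2*(1 + (4 + 4)**2))*46)*7 = ((8**2*(1 + 8**2))*46)*7 = ((64*(1 + 64))*46)*7 = ((64*65)*46)*7 = (4160*46)*7 = 191360*7 = 1339520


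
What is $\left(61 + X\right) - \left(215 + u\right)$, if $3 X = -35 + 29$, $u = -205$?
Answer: $49$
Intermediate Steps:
$X = -2$ ($X = \frac{-35 + 29}{3} = \frac{1}{3} \left(-6\right) = -2$)
$\left(61 + X\right) - \left(215 + u\right) = \left(61 - 2\right) - 10 = 59 + \left(-215 + 205\right) = 59 - 10 = 49$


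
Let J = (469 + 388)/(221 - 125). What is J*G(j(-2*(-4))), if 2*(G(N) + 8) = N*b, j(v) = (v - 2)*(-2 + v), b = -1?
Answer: -11141/48 ≈ -232.10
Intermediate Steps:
j(v) = (-2 + v)² (j(v) = (-2 + v)*(-2 + v) = (-2 + v)²)
G(N) = -8 - N/2 (G(N) = -8 + (N*(-1))/2 = -8 + (-N)/2 = -8 - N/2)
J = 857/96 ≈ 8.9271
J*G(j(-2*(-4))) = 857*(-8 - (-2 - 2*(-4))²/2)/96 = 857*(-8 - (-2 + 8)²/2)/96 = 857*(-8 - ½*6²)/96 = 857*(-8 - ½*36)/96 = 857*(-8 - 18)/96 = (857/96)*(-26) = -11141/48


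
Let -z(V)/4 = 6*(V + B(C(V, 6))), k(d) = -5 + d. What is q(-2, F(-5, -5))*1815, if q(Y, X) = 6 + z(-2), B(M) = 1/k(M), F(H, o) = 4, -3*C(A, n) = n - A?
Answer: 2384910/23 ≈ 1.0369e+5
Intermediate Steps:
C(A, n) = -n/3 + A/3 (C(A, n) = -(n - A)/3 = -n/3 + A/3)
B(M) = 1/(-5 + M)
z(V) = -24*V - 24/(-7 + V/3) (z(V) = -24*(V + 1/(-5 + (-1/3*6 + V/3))) = -24*(V + 1/(-5 + (-2 + V/3))) = -24*(V + 1/(-7 + V/3)) = -4*(6*V + 6/(-7 + V/3)) = -24*V - 24/(-7 + V/3))
q(Y, X) = 1314/23 (q(Y, X) = 6 + 24*(-3 - 1*(-2)*(-21 - 2))/(-21 - 2) = 6 + 24*(-3 - 1*(-2)*(-23))/(-23) = 6 + 24*(-1/23)*(-3 - 46) = 6 + 24*(-1/23)*(-49) = 6 + 1176/23 = 1314/23)
q(-2, F(-5, -5))*1815 = (1314/23)*1815 = 2384910/23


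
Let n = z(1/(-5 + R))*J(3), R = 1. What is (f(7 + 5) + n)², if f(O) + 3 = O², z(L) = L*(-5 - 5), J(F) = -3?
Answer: 71289/4 ≈ 17822.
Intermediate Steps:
z(L) = -10*L (z(L) = L*(-10) = -10*L)
f(O) = -3 + O²
n = -15/2 (n = -10/(-5 + 1)*(-3) = -10/(-4)*(-3) = -10*(-¼)*(-3) = (5/2)*(-3) = -15/2 ≈ -7.5000)
(f(7 + 5) + n)² = ((-3 + (7 + 5)²) - 15/2)² = ((-3 + 12²) - 15/2)² = ((-3 + 144) - 15/2)² = (141 - 15/2)² = (267/2)² = 71289/4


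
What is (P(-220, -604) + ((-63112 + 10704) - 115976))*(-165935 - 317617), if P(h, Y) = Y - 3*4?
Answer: 81720288000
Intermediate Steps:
P(h, Y) = -12 + Y (P(h, Y) = Y - 12 = -12 + Y)
(P(-220, -604) + ((-63112 + 10704) - 115976))*(-165935 - 317617) = ((-12 - 604) + ((-63112 + 10704) - 115976))*(-165935 - 317617) = (-616 + (-52408 - 115976))*(-483552) = (-616 - 168384)*(-483552) = -169000*(-483552) = 81720288000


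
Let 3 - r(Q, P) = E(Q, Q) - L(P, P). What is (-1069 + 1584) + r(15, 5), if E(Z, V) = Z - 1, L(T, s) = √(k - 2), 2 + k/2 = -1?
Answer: 504 + 2*I*√2 ≈ 504.0 + 2.8284*I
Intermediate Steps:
k = -6 (k = -4 + 2*(-1) = -4 - 2 = -6)
L(T, s) = 2*I*√2 (L(T, s) = √(-6 - 2) = √(-8) = 2*I*√2)
E(Z, V) = -1 + Z
r(Q, P) = 4 - Q + 2*I*√2 (r(Q, P) = 3 - ((-1 + Q) - 2*I*√2) = 3 - (-1 + Q - 2*I*√2) = 3 + (1 - Q + 2*I*√2) = 4 - Q + 2*I*√2)
(-1069 + 1584) + r(15, 5) = (-1069 + 1584) + (4 - 1*15 + 2*I*√2) = 515 + (4 - 15 + 2*I*√2) = 515 + (-11 + 2*I*√2) = 504 + 2*I*√2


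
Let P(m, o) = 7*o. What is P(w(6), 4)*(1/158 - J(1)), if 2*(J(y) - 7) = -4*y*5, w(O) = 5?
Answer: 6650/79 ≈ 84.177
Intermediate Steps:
J(y) = 7 - 10*y (J(y) = 7 + (-4*y*5)/2 = 7 + (-20*y)/2 = 7 - 10*y)
P(w(6), 4)*(1/158 - J(1)) = (7*4)*(1/158 - (7 - 10*1)) = 28*(1/158 - (7 - 10)) = 28*(1/158 - 1*(-3)) = 28*(1/158 + 3) = 28*(475/158) = 6650/79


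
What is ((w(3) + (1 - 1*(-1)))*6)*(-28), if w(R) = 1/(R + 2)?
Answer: -1848/5 ≈ -369.60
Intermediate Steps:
w(R) = 1/(2 + R)
((w(3) + (1 - 1*(-1)))*6)*(-28) = ((1/(2 + 3) + (1 - 1*(-1)))*6)*(-28) = ((1/5 + (1 + 1))*6)*(-28) = ((⅕ + 2)*6)*(-28) = ((11/5)*6)*(-28) = (66/5)*(-28) = -1848/5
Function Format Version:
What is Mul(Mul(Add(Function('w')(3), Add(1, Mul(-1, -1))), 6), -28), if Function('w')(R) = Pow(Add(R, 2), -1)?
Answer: Rational(-1848, 5) ≈ -369.60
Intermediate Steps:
Function('w')(R) = Pow(Add(2, R), -1)
Mul(Mul(Add(Function('w')(3), Add(1, Mul(-1, -1))), 6), -28) = Mul(Mul(Add(Pow(Add(2, 3), -1), Add(1, Mul(-1, -1))), 6), -28) = Mul(Mul(Add(Pow(5, -1), Add(1, 1)), 6), -28) = Mul(Mul(Add(Rational(1, 5), 2), 6), -28) = Mul(Mul(Rational(11, 5), 6), -28) = Mul(Rational(66, 5), -28) = Rational(-1848, 5)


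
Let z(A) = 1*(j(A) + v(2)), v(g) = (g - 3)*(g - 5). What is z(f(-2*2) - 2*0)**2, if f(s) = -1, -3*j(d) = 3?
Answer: 4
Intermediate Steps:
j(d) = -1 (j(d) = -1/3*3 = -1)
v(g) = (-5 + g)*(-3 + g) (v(g) = (-3 + g)*(-5 + g) = (-5 + g)*(-3 + g))
z(A) = 2 (z(A) = 1*(-1 + (15 + 2**2 - 8*2)) = 1*(-1 + (15 + 4 - 16)) = 1*(-1 + 3) = 1*2 = 2)
z(f(-2*2) - 2*0)**2 = 2**2 = 4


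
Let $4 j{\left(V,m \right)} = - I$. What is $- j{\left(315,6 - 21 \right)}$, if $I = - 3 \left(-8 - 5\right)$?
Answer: $\frac{39}{4} \approx 9.75$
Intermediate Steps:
$I = 39$ ($I = \left(-3\right) \left(-13\right) = 39$)
$j{\left(V,m \right)} = - \frac{39}{4}$ ($j{\left(V,m \right)} = \frac{\left(-1\right) 39}{4} = \frac{1}{4} \left(-39\right) = - \frac{39}{4}$)
$- j{\left(315,6 - 21 \right)} = \left(-1\right) \left(- \frac{39}{4}\right) = \frac{39}{4}$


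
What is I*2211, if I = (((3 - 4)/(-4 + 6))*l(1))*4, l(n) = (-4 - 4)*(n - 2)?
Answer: -35376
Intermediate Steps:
l(n) = 16 - 8*n (l(n) = -8*(-2 + n) = 16 - 8*n)
I = -16 (I = (((3 - 4)/(-4 + 6))*(16 - 8*1))*4 = ((-1/2)*(16 - 8))*4 = (-1*1/2*8)*4 = -1/2*8*4 = -4*4 = -16)
I*2211 = -16*2211 = -35376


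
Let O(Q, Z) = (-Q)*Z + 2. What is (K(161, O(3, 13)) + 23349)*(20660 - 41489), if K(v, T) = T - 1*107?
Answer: -483336945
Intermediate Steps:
O(Q, Z) = 2 - Q*Z (O(Q, Z) = -Q*Z + 2 = 2 - Q*Z)
K(v, T) = -107 + T (K(v, T) = T - 107 = -107 + T)
(K(161, O(3, 13)) + 23349)*(20660 - 41489) = ((-107 + (2 - 1*3*13)) + 23349)*(20660 - 41489) = ((-107 + (2 - 39)) + 23349)*(-20829) = ((-107 - 37) + 23349)*(-20829) = (-144 + 23349)*(-20829) = 23205*(-20829) = -483336945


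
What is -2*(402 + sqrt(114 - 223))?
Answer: -804 - 2*I*sqrt(109) ≈ -804.0 - 20.881*I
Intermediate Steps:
-2*(402 + sqrt(114 - 223)) = -2*(402 + sqrt(-109)) = -2*(402 + I*sqrt(109)) = -804 - 2*I*sqrt(109)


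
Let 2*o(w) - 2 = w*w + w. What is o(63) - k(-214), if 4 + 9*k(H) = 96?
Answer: 18061/9 ≈ 2006.8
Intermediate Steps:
o(w) = 1 + w/2 + w²/2 (o(w) = 1 + (w*w + w)/2 = 1 + (w² + w)/2 = 1 + (w + w²)/2 = 1 + (w/2 + w²/2) = 1 + w/2 + w²/2)
k(H) = 92/9 (k(H) = -4/9 + (⅑)*96 = -4/9 + 32/3 = 92/9)
o(63) - k(-214) = (1 + (½)*63 + (½)*63²) - 1*92/9 = (1 + 63/2 + (½)*3969) - 92/9 = (1 + 63/2 + 3969/2) - 92/9 = 2017 - 92/9 = 18061/9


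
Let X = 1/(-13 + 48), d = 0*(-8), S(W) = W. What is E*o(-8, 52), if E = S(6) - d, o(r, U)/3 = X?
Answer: 18/35 ≈ 0.51429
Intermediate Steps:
d = 0
X = 1/35 ≈ 0.028571
o(r, U) = 3/35 (o(r, U) = 3*(1/35) = 3/35)
E = 6 (E = 6 - 1*0 = 6 + 0 = 6)
E*o(-8, 52) = 6*(3/35) = 18/35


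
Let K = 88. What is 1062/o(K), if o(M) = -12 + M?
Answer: 531/38 ≈ 13.974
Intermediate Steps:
1062/o(K) = 1062/(-12 + 88) = 1062/76 = 1062*(1/76) = 531/38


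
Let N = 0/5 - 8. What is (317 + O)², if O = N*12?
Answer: 48841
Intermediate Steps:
N = -8 (N = 0*(⅕) - 8 = 0 - 8 = -8)
O = -96 (O = -8*12 = -96)
(317 + O)² = (317 - 96)² = 221² = 48841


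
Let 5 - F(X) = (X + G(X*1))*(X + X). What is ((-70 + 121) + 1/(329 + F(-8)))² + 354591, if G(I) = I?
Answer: 2173164085/6084 ≈ 3.5719e+5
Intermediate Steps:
F(X) = 5 - 4*X² (F(X) = 5 - (X + X*1)*(X + X) = 5 - (X + X)*2*X = 5 - 2*X*2*X = 5 - 4*X²)
((-70 + 121) + 1/(329 + F(-8)))² + 354591 = ((-70 + 121) + 1/(329 + (5 - 4*(-8)²)))² + 354591 = (51 + 1/(329 + (5 - 4*64)))² + 354591 = (51 + 1/(329 + (5 - 256)))² + 354591 = (51 + 1/(329 - 251))² + 354591 = (51 + 1/78)² + 354591 = (3979/78)² + 354591 = 15832441/6084 + 354591 = 2173164085/6084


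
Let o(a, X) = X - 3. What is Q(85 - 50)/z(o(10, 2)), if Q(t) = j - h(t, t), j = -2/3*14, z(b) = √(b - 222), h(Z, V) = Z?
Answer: 133*I*√223/669 ≈ 2.9688*I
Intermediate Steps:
o(a, X) = -3 + X
z(b) = √(-222 + b)
j = -28/3 (j = -2*⅓*14 = -⅔*14 = -28/3 ≈ -9.3333)
Q(t) = -28/3 - t
Q(85 - 50)/z(o(10, 2)) = (-28/3 - (85 - 50))/(√(-222 + (-3 + 2))) = (-28/3 - 1*35)/(√(-222 - 1)) = (-28/3 - 35)/(√(-223)) = -133*(-I*√223/223)/3 = -(-133)*I*√223/669 = 133*I*√223/669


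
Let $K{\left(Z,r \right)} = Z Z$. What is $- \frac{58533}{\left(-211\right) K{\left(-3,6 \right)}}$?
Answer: $\frac{19511}{633} \approx 30.823$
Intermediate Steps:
$K{\left(Z,r \right)} = Z^{2}$
$- \frac{58533}{\left(-211\right) K{\left(-3,6 \right)}} = - \frac{58533}{\left(-211\right) \left(-3\right)^{2}} = - \frac{58533}{\left(-211\right) 9} = - \frac{58533}{-1899} = \left(-58533\right) \left(- \frac{1}{1899}\right) = \frac{19511}{633}$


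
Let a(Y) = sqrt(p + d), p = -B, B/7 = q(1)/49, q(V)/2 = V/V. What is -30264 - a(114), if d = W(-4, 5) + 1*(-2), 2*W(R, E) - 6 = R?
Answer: -30264 - 3*I*sqrt(7)/7 ≈ -30264.0 - 1.1339*I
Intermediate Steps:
W(R, E) = 3 + R/2
q(V) = 2 (q(V) = 2*(V/V) = 2*1 = 2)
B = 2/7 (B = 7*(2/49) = 2/7 ≈ 0.28571)
d = -1 (d = (3 + (1/2)*(-4)) + 1*(-2) = (3 - 2) - 2 = 1 - 2 = -1)
p = -2/7 (p = -1*2/7 = -2/7 ≈ -0.28571)
a(Y) = 3*I*sqrt(7)/7 (a(Y) = sqrt(-2/7 - 1) = sqrt(-9/7) = 3*I*sqrt(7)/7)
-30264 - a(114) = -30264 - 3*I*sqrt(7)/7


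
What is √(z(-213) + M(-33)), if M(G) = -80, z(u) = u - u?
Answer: 4*I*√5 ≈ 8.9443*I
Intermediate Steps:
z(u) = 0
√(z(-213) + M(-33)) = √(0 - 80) = √(-80) = 4*I*√5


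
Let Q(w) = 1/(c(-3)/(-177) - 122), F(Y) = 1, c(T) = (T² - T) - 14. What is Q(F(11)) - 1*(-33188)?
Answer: 716595119/21592 ≈ 33188.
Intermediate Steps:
c(T) = -14 + T² - T
Q(w) = -177/21592 (Q(w) = 1/((-14 + (-3)² - 1*(-3))/(-177) - 122) = 1/((-14 + 9 + 3)*(-1/177) - 122) = 1/(-2*(-1/177) - 122) = 1/(2/177 - 122) = 1/(-21592/177) = -177/21592)
Q(F(11)) - 1*(-33188) = -177/21592 - 1*(-33188) = -177/21592 + 33188 = 716595119/21592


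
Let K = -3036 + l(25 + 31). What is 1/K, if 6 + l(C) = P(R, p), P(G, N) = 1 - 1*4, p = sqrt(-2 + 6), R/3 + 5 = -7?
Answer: -1/3045 ≈ -0.00032841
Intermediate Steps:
R = -36 (R = -15 + 3*(-7) = -15 - 21 = -36)
p = 2 (p = sqrt(4) = 2)
P(G, N) = -3 (P(G, N) = 1 - 4 = -3)
l(C) = -9 (l(C) = -6 - 3 = -9)
K = -3045 (K = -3036 - 9 = -3045)
1/K = 1/(-3045) = -1/3045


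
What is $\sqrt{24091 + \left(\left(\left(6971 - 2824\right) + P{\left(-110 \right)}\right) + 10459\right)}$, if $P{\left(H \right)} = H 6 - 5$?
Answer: $4 \sqrt{2377} \approx 195.02$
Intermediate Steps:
$P{\left(H \right)} = -5 + 6 H$ ($P{\left(H \right)} = 6 H - 5 = -5 + 6 H$)
$\sqrt{24091 + \left(\left(\left(6971 - 2824\right) + P{\left(-110 \right)}\right) + 10459\right)} = \sqrt{24091 + \left(\left(\left(6971 - 2824\right) + \left(-5 + 6 \left(-110\right)\right)\right) + 10459\right)} = \sqrt{24091 + \left(\left(\left(6971 - 2824\right) - 665\right) + 10459\right)} = \sqrt{24091 + \left(\left(4147 - 665\right) + 10459\right)} = \sqrt{24091 + \left(3482 + 10459\right)} = \sqrt{24091 + 13941} = \sqrt{38032} = 4 \sqrt{2377}$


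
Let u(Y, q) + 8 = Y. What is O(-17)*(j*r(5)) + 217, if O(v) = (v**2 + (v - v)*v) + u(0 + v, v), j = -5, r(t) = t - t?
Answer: 217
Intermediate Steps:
u(Y, q) = -8 + Y
r(t) = 0
O(v) = -8 + v + v**2 (O(v) = (v**2 + (v - v)*v) + (-8 + (0 + v)) = (v**2 + 0*v) + (-8 + v) = (v**2 + 0) + (-8 + v) = v**2 + (-8 + v) = -8 + v + v**2)
O(-17)*(j*r(5)) + 217 = (-8 - 17 + (-17)**2)*(-5*0) + 217 = (-8 - 17 + 289)*0 + 217 = 264*0 + 217 = 0 + 217 = 217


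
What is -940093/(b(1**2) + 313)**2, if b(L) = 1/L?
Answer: -940093/98596 ≈ -9.5348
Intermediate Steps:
-940093/(b(1**2) + 313)**2 = -940093/(1/(1**2) + 313)**2 = -940093/(1/1 + 313)**2 = -940093/(1 + 313)**2 = -940093/(314**2) = -940093/98596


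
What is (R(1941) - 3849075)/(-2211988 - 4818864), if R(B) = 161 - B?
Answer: 3850855/7030852 ≈ 0.54771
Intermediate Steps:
(R(1941) - 3849075)/(-2211988 - 4818864) = ((161 - 1*1941) - 3849075)/(-2211988 - 4818864) = ((161 - 1941) - 3849075)/(-7030852) = (-1780 - 3849075)*(-1/7030852) = -3850855*(-1/7030852) = 3850855/7030852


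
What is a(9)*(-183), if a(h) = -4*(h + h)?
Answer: 13176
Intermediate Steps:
a(h) = -8*h
a(9)*(-183) = -8*9*(-183) = -72*(-183) = 13176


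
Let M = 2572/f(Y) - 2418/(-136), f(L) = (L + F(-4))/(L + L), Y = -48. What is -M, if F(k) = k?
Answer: -4213221/884 ≈ -4766.1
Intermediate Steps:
f(L) = (-4 + L)/(2*L) (f(L) = (L - 4)/(L + L) = (-4 + L)/((2*L)) = (-4 + L)*(1/(2*L)) = (-4 + L)/(2*L))
M = 4213221/884 (M = 2572/(((½)*(-4 - 48)/(-48))) - 2418/(-136) = 2572/(((½)*(-1/48)*(-52))) - 2418*(-1/136) = 2572/(13/24) + 1209/68 = 2572*(24/13) + 1209/68 = 61728/13 + 1209/68 = 4213221/884 ≈ 4766.1)
-M = -1*4213221/884 = -4213221/884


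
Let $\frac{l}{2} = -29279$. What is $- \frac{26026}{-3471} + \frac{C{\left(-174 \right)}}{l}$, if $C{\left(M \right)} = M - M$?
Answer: $\frac{2002}{267} \approx 7.4981$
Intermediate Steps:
$l = -58558$ ($l = 2 \left(-29279\right) = -58558$)
$C{\left(M \right)} = 0$
$- \frac{26026}{-3471} + \frac{C{\left(-174 \right)}}{l} = - \frac{26026}{-3471} + \frac{0}{-58558} = \left(-26026\right) \left(- \frac{1}{3471}\right) + 0 \left(- \frac{1}{58558}\right) = \frac{2002}{267} + 0 = \frac{2002}{267}$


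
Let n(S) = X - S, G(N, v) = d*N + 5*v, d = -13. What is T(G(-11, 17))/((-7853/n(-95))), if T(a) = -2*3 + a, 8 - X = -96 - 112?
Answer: -69042/7853 ≈ -8.7918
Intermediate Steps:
G(N, v) = -13*N + 5*v
X = 216 (X = 8 - (-96 - 112) = 8 - 1*(-208) = 8 + 208 = 216)
n(S) = 216 - S
T(a) = -6 + a
T(G(-11, 17))/((-7853/n(-95))) = (-6 + (-13*(-11) + 5*17))/((-7853/(216 - 1*(-95)))) = (-6 + (143 + 85))/((-7853/(216 + 95))) = (-6 + 228)/((-7853/311)) = 222/((-7853*1/311)) = 222/(-7853/311) = 222*(-311/7853) = -69042/7853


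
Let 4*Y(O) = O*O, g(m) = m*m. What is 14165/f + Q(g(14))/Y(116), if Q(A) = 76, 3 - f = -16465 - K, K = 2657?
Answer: 2455228/3216825 ≈ 0.76325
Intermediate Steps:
g(m) = m**2
Y(O) = O**2/4 (Y(O) = (O*O)/4 = O**2/4)
f = 19125 (f = 3 - (-16465 - 1*2657) = 3 - (-16465 - 2657) = 3 - 1*(-19122) = 3 + 19122 = 19125)
14165/f + Q(g(14))/Y(116) = 14165/19125 + 76/(((1/4)*116**2)) = 14165*(1/19125) + 76/(((1/4)*13456)) = 2833/3825 + 76/3364 = 2833/3825 + 76*(1/3364) = 2833/3825 + 19/841 = 2455228/3216825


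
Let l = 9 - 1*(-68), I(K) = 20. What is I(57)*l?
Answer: 1540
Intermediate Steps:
l = 77 (l = 9 + 68 = 77)
I(57)*l = 20*77 = 1540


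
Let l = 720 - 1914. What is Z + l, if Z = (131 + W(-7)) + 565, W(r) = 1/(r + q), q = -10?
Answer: -8467/17 ≈ -498.06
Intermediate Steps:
W(r) = 1/(-10 + r) (W(r) = 1/(r - 10) = 1/(-10 + r))
Z = 11831/17 (Z = (131 + 1/(-10 - 7)) + 565 = (131 + 1/(-17)) + 565 = (131 - 1/17) + 565 = 2226/17 + 565 = 11831/17 ≈ 695.94)
l = -1194
Z + l = 11831/17 - 1194 = -8467/17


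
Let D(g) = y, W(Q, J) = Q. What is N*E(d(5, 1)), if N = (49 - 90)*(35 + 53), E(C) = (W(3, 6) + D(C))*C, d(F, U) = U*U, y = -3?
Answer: 0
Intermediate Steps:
D(g) = -3
d(F, U) = U**2
E(C) = 0 (E(C) = (3 - 3)*C = 0*C = 0)
N = -3608 (N = -41*88 = -3608)
N*E(d(5, 1)) = -3608*0 = 0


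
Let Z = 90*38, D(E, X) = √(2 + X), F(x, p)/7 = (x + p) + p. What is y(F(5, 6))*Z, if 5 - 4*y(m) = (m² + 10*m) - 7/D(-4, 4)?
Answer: -13120830 + 1995*√6/2 ≈ -1.3118e+7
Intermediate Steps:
F(x, p) = 7*x + 14*p (F(x, p) = 7*((x + p) + p) = 7*((p + x) + p) = 7*(x + 2*p) = 7*x + 14*p)
Z = 3420
y(m) = 5/4 - 5*m/2 - m²/4 + 7*√6/24 (y(m) = 5/4 - ((m² + 10*m) - 7/√(2 + 4))/4 = 5/4 - ((m² + 10*m) - 7*√6/6)/4 = 5/4 - (m² + 10*m - 7*√6/6)/4 = 5/4 + (-5*m/2 - m²/4 + 7*√6/24) = 5/4 - 5*m/2 - m²/4 + 7*√6/24)
y(F(5, 6))*Z = (5/4 - 5*(7*5 + 14*6)/2 - (7*5 + 14*6)²/4 + 7*√6/24)*3420 = (5/4 - 5*(35 + 84)/2 - (35 + 84)²/4 + 7*√6/24)*3420 = (5/4 - 5/2*119 - ¼*119² + 7*√6/24)*3420 = (5/4 - 595/2 - ¼*14161 + 7*√6/24)*3420 = (5/4 - 595/2 - 14161/4 + 7*√6/24)*3420 = (-7673/2 + 7*√6/24)*3420 = -13120830 + 1995*√6/2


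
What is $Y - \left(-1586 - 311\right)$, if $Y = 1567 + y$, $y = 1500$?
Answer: $4964$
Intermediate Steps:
$Y = 3067$ ($Y = 1567 + 1500 = 3067$)
$Y - \left(-1586 - 311\right) = 3067 - \left(-1586 - 311\right) = 3067 - -1897 = 3067 + 1897 = 4964$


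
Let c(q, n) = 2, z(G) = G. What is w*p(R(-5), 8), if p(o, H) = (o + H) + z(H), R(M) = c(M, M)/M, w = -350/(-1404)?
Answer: 35/9 ≈ 3.8889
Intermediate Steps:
w = 175/702 (w = -350*(-1/1404) = 175/702 ≈ 0.24929)
R(M) = 2/M
p(o, H) = o + 2*H (p(o, H) = (o + H) + H = (H + o) + H = o + 2*H)
w*p(R(-5), 8) = 175*(2/(-5) + 2*8)/702 = 175*(2*(-⅕) + 16)/702 = 175*(-⅖ + 16)/702 = (175/702)*(78/5) = 35/9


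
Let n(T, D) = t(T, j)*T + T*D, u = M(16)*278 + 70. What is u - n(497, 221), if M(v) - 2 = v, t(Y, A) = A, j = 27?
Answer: -118182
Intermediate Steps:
M(v) = 2 + v
u = 5074 (u = (2 + 16)*278 + 70 = 18*278 + 70 = 5004 + 70 = 5074)
n(T, D) = 27*T + D*T (n(T, D) = 27*T + T*D = 27*T + D*T)
u - n(497, 221) = 5074 - 497*(27 + 221) = 5074 - 497*248 = 5074 - 1*123256 = 5074 - 123256 = -118182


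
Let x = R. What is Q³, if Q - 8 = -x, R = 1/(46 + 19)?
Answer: 139798359/274625 ≈ 509.05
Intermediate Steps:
R = 1/65 ≈ 0.015385
x = 1/65 ≈ 0.015385
Q = 519/65 (Q = 8 - 1*1/65 = 8 - 1/65 = 519/65 ≈ 7.9846)
Q³ = (519/65)³ = 139798359/274625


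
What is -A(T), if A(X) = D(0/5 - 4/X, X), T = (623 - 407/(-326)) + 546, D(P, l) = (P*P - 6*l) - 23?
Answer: 167120055487256444/23723511119163 ≈ 7044.5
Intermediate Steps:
D(P, l) = -23 + P**2 - 6*l (D(P, l) = (P**2 - 6*l) - 23 = -23 + P**2 - 6*l)
T = 381501/326 (T = (623 - 407*(-1/326)) + 546 = (623 + 407/326) + 546 = 203505/326 + 546 = 381501/326 ≈ 1170.2)
A(X) = -23 - 6*X + 16/X**2 (A(X) = -23 + (0/5 - 4/X)**2 - 6*X = -23 + (0*(1/5) - 4/X)**2 - 6*X = -23 + (0 - 4/X)**2 - 6*X = -23 + (-4/X)**2 - 6*X = -23 + 16/X**2 - 6*X = -23 - 6*X + 16/X**2)
-A(T) = -(-23 - 6*381501/326 + 16/(381501/326)**2) = -(-23 - 1144503/163 + 16*(106276/145543013001)) = -(-23 - 1144503/163 + 1700416/145543013001) = -1*(-167120055487256444/23723511119163) = 167120055487256444/23723511119163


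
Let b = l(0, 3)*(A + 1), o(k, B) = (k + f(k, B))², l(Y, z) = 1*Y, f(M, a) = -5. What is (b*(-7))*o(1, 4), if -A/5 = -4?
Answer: 0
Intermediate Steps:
l(Y, z) = Y
A = 20 (A = -5*(-4) = 20)
o(k, B) = (-5 + k)² (o(k, B) = (k - 5)² = (-5 + k)²)
b = 0 (b = 0*(20 + 1) = 0*21 = 0)
(b*(-7))*o(1, 4) = (0*(-7))*(-5 + 1)² = 0*(-4)² = 0*16 = 0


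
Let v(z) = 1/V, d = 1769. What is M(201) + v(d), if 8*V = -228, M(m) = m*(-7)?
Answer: -80201/57 ≈ -1407.0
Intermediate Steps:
M(m) = -7*m
V = -57/2 (V = (⅛)*(-228) = -57/2 ≈ -28.500)
v(z) = -2/57 (v(z) = 1/(-57/2) = -2/57)
M(201) + v(d) = -7*201 - 2/57 = -1407 - 2/57 = -80201/57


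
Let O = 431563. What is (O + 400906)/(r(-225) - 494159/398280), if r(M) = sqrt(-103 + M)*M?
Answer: -163841259504857880/2634000888425117281 + 59423411444530320000*I*sqrt(82)/2634000888425117281 ≈ -0.062202 + 204.29*I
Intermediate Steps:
r(M) = M*sqrt(-103 + M)
(O + 400906)/(r(-225) - 494159/398280) = (431563 + 400906)/(-225*sqrt(-103 - 225) - 494159/398280) = 832469/(-450*I*sqrt(82) - 494159*1/398280) = 832469/(-450*I*sqrt(82) - 494159/398280) = 832469/(-494159/398280 - 450*I*sqrt(82))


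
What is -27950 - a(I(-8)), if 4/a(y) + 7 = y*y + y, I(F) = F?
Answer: -1369554/49 ≈ -27950.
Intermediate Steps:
a(y) = 4/(-7 + y + y²) (a(y) = 4/(-7 + (y*y + y)) = 4/(-7 + (y² + y)) = 4/(-7 + (y + y²)) = 4/(-7 + y + y²))
-27950 - a(I(-8)) = -27950 - 4/(-7 - 8 + (-8)²) = -27950 - 4/(-7 - 8 + 64) = -27950 - 4/49 = -1369554/49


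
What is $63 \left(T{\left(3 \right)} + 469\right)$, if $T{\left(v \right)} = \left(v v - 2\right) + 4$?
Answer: $30240$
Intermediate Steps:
$T{\left(v \right)} = 2 + v^{2}$ ($T{\left(v \right)} = \left(v^{2} - 2\right) + 4 = \left(-2 + v^{2}\right) + 4 = 2 + v^{2}$)
$63 \left(T{\left(3 \right)} + 469\right) = 63 \left(\left(2 + 3^{2}\right) + 469\right) = 63 \left(\left(2 + 9\right) + 469\right) = 63 \left(11 + 469\right) = 63 \cdot 480 = 30240$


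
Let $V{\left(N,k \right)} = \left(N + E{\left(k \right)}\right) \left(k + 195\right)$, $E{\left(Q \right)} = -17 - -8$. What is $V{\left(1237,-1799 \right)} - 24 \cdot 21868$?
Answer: $-2494544$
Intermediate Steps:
$E{\left(Q \right)} = -9$ ($E{\left(Q \right)} = -17 + 8 = -9$)
$V{\left(N,k \right)} = \left(-9 + N\right) \left(195 + k\right)$ ($V{\left(N,k \right)} = \left(N - 9\right) \left(k + 195\right) = \left(-9 + N\right) \left(195 + k\right)$)
$V{\left(1237,-1799 \right)} - 24 \cdot 21868 = \left(-1755 - -16191 + 195 \cdot 1237 + 1237 \left(-1799\right)\right) - 24 \cdot 21868 = \left(-1755 + 16191 + 241215 - 2225363\right) - 524832 = -1969712 - 524832 = -2494544$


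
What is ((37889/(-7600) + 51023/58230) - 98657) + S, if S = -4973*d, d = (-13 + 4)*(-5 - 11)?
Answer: -36057620991367/44254800 ≈ -8.1477e+5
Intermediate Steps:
d = 144 (d = -9*(-16) = 144)
S = -716112 (S = -4973*144 = -716112)
((37889/(-7600) + 51023/58230) - 98657) + S = ((37889/(-7600) + 51023/58230) - 98657) - 716112 = ((37889*(-1/7600) + 51023*(1/58230)) - 98657) - 716112 = ((-37889/7600 + 51023/58230) - 98657) - 716112 = (-181850167/44254800 - 98657) - 716112 = -4366227653767/44254800 - 716112 = -36057620991367/44254800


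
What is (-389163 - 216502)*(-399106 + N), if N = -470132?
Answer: 526467033270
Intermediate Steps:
(-389163 - 216502)*(-399106 + N) = (-389163 - 216502)*(-399106 - 470132) = -605665*(-869238) = 526467033270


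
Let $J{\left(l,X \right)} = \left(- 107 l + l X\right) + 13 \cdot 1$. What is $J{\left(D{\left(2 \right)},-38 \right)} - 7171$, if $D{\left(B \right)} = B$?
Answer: $-7448$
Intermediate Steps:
$J{\left(l,X \right)} = 13 - 107 l + X l$ ($J{\left(l,X \right)} = \left(- 107 l + X l\right) + 13 = 13 - 107 l + X l$)
$J{\left(D{\left(2 \right)},-38 \right)} - 7171 = \left(13 - 214 - 76\right) - 7171 = -277 - 7171 = -7448$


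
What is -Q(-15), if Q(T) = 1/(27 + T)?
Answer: -1/12 ≈ -0.083333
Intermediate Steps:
-Q(-15) = -1/(27 - 15) = -1/12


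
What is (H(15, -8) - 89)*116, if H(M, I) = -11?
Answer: -11600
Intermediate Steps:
(H(15, -8) - 89)*116 = (-11 - 89)*116 = -100*116 = -11600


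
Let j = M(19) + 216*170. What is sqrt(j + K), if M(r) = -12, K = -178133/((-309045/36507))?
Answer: sqrt(612854272617455)/103015 ≈ 240.31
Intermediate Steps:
K = 2167700477/103015 (K = -178133/((-309045*1/36507)) = -178133/(-103015/12169) = -178133*(-12169/103015) = 2167700477/103015 ≈ 21043.)
j = 36708 (j = -12 + 216*170 = -12 + 36720 = 36708)
sqrt(j + K) = sqrt(36708 + 2167700477/103015) = sqrt(5949175097/103015) = sqrt(612854272617455)/103015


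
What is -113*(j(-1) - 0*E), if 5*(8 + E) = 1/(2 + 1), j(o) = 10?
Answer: -1130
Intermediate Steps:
E = -119/15 (E = -8 + 1/(5*(2 + 1)) = -8 + (1/5)/3 = -8 + (1/5)*(1/3) = -8 + 1/15 = -119/15 ≈ -7.9333)
-113*(j(-1) - 0*E) = -113*(10 - 0*(-119)/15) = -113*(10 - 1*0) = -113*(10 + 0) = -113*10 = -1130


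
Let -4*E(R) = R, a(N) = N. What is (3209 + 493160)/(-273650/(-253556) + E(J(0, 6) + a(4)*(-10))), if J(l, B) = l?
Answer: 62928669082/1404605 ≈ 44802.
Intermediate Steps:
E(R) = -R/4
(3209 + 493160)/(-273650/(-253556) + E(J(0, 6) + a(4)*(-10))) = (3209 + 493160)/(-273650/(-253556) - (0 + 4*(-10))/4) = 496369/(-273650*(-1/253556) - (0 - 40)/4) = 496369/(136825/126778 - ¼*(-40)) = 496369/(136825/126778 + 10) = 496369/(1404605/126778) = 496369*(126778/1404605) = 62928669082/1404605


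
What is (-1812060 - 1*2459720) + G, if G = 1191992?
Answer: -3079788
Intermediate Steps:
(-1812060 - 1*2459720) + G = (-1812060 - 1*2459720) + 1191992 = (-1812060 - 2459720) + 1191992 = -4271780 + 1191992 = -3079788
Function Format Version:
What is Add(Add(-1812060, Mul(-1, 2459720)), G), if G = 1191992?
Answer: -3079788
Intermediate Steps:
Add(Add(-1812060, Mul(-1, 2459720)), G) = Add(Add(-1812060, Mul(-1, 2459720)), 1191992) = Add(Add(-1812060, -2459720), 1191992) = Add(-4271780, 1191992) = -3079788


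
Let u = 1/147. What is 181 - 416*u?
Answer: 26191/147 ≈ 178.17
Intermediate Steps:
u = 1/147 ≈ 0.0068027
181 - 416*u = 181 - 416*1/147 = 181 - 416/147 = 26191/147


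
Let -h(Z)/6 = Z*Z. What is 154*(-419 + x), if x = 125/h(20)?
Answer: -3097633/48 ≈ -64534.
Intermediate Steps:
h(Z) = -6*Z² (h(Z) = -6*Z*Z = -6*Z²)
x = -5/96 (x = 125/((-6*20²)) = 125/((-6*400)) = 125/(-2400) = 125*(-1/2400) = -5/96 ≈ -0.052083)
154*(-419 + x) = 154*(-419 - 5/96) = 154*(-40229/96) = -3097633/48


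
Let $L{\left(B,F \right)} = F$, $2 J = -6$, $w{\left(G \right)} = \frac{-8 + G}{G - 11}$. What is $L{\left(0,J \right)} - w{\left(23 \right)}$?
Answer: $- \frac{17}{4} \approx -4.25$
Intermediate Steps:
$w{\left(G \right)} = \frac{-8 + G}{-11 + G}$
$J = -3$ ($J = \frac{1}{2} \left(-6\right) = -3$)
$L{\left(0,J \right)} - w{\left(23 \right)} = -3 - \frac{-8 + 23}{-11 + 23} = -3 - \frac{1}{12} \cdot 15 = -3 - \frac{5}{4} = - \frac{17}{4}$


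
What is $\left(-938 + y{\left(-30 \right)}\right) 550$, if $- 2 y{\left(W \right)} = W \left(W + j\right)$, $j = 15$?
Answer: $-639650$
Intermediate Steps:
$y{\left(W \right)} = - \frac{W \left(15 + W\right)}{2}$ ($y{\left(W \right)} = - \frac{W \left(W + 15\right)}{2} = - \frac{W \left(15 + W\right)}{2}$)
$\left(-938 + y{\left(-30 \right)}\right) 550 = \left(-938 - - 15 \left(15 - 30\right)\right) 550 = \left(-938 - \left(-15\right) \left(-15\right)\right) 550 = \left(-938 - 225\right) 550 = \left(-1163\right) 550 = -639650$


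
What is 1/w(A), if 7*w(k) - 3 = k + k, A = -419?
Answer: -7/835 ≈ -0.0083832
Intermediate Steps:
w(k) = 3/7 + 2*k/7 (w(k) = 3/7 + (k + k)/7 = 3/7 + (2*k)/7 = 3/7 + 2*k/7)
1/w(A) = 1/(3/7 + (2/7)*(-419)) = 1/(3/7 - 838/7) = 1/(-835/7) = -7/835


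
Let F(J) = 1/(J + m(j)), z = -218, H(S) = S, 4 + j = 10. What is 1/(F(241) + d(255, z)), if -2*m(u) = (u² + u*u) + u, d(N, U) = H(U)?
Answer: -202/44035 ≈ -0.0045873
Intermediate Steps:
j = 6 (j = -4 + 10 = 6)
d(N, U) = U
m(u) = -u² - u/2 (m(u) = -((u² + u*u) + u)/2 = -((u² + u²) + u)/2 = -(2*u² + u)/2 = -(u + 2*u²)/2 = -u² - u/2)
F(J) = 1/(-39 + J) (F(J) = 1/(J - 1*6*(½ + 6)) = 1/(J - 1*6*13/2) = 1/(J - 39) = 1/(-39 + J))
1/(F(241) + d(255, z)) = 1/(1/(-39 + 241) - 218) = 1/(1/202 - 218) = 1/(-44035/202) = -202/44035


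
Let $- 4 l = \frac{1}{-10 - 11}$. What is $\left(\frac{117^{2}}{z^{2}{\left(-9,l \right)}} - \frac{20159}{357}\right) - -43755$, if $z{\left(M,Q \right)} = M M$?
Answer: $\frac{421230263}{9639} \approx 43701.0$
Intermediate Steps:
$l = \frac{1}{84}$ ($l = - \frac{1}{4 \left(-10 - 11\right)} = - \frac{1}{4 \left(-21\right)} = \left(- \frac{1}{4}\right) \left(- \frac{1}{21}\right) = \frac{1}{84} \approx 0.011905$)
$z{\left(M,Q \right)} = M^{2}$
$\left(\frac{117^{2}}{z^{2}{\left(-9,l \right)}} - \frac{20159}{357}\right) - -43755 = \left(\frac{117^{2}}{\left(\left(-9\right)^{2}\right)^{2}} - \frac{20159}{357}\right) - -43755 = \left(\frac{13689}{81^{2}} - \frac{20159}{357}\right) + 43755 = \left(\frac{13689}{6561} - \frac{20159}{357}\right) + 43755 = \left(13689 \cdot \frac{1}{6561} - \frac{20159}{357}\right) + 43755 = \left(\frac{169}{81} - \frac{20159}{357}\right) + 43755 = - \frac{524182}{9639} + 43755 = \frac{421230263}{9639}$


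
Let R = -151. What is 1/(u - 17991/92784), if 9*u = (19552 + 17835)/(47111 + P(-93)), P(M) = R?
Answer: -204240780/21535421 ≈ -9.4839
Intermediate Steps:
P(M) = -151
u = 37387/422640 (u = ((19552 + 17835)/(47111 - 151))/9 = (37387/46960)/9 = (37387*(1/46960))/9 = (⅑)*(37387/46960) = 37387/422640 ≈ 0.088461)
1/(u - 17991/92784) = 1/(37387/422640 - 17991/92784) = 1/(37387/422640 - 17991*1/92784) = 1/(37387/422640 - 5997/30928) = 1/(-21535421/204240780) = -204240780/21535421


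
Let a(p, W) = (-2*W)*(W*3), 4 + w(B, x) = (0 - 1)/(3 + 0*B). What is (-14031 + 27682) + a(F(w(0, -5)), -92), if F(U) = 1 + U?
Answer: -37133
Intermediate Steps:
w(B, x) = -13/3 (w(B, x) = -4 + (0 - 1)/(3 + 0*B) = -4 - 1/(3 + 0) = -4 - 1/3 = -13/3)
a(p, W) = -6*W**2 (a(p, W) = (-2*W)*(3*W) = -6*W**2)
(-14031 + 27682) + a(F(w(0, -5)), -92) = (-14031 + 27682) - 6*(-92)**2 = 13651 - 6*8464 = 13651 - 50784 = -37133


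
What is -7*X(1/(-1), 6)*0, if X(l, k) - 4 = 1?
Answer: 0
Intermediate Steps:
X(l, k) = 5 (X(l, k) = 4 + 1 = 5)
-7*X(1/(-1), 6)*0 = -7*5*0 = -35*0 = 0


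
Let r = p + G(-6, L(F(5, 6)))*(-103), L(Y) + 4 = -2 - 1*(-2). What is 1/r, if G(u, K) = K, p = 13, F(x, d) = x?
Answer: 1/425 ≈ 0.0023529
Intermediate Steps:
L(Y) = -4 (L(Y) = -4 + (-2 - 1*(-2)) = -4 + (-2 + 2) = -4 + 0 = -4)
r = 425 (r = 13 - 4*(-103) = 13 + 412 = 425)
1/r = 1/425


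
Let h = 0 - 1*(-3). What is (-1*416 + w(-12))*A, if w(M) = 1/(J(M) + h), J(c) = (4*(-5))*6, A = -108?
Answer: 584076/13 ≈ 44929.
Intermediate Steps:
h = 3 (h = 0 + 3 = 3)
J(c) = -120 (J(c) = -20*6 = -120)
w(M) = -1/117 (w(M) = 1/(-120 + 3) = 1/(-117) = -1/117)
(-1*416 + w(-12))*A = (-1*416 - 1/117)*(-108) = (-416 - 1/117)*(-108) = -48673/117*(-108) = 584076/13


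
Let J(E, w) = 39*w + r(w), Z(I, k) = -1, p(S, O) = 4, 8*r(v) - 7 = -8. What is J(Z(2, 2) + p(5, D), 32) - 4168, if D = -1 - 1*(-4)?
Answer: -23361/8 ≈ -2920.1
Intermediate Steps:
D = 3 (D = -1 + 4 = 3)
r(v) = -1/8 (r(v) = 7/8 + (1/8)*(-8) = 7/8 - 1 = -1/8)
J(E, w) = -1/8 + 39*w (J(E, w) = 39*w - 1/8 = -1/8 + 39*w)
J(Z(2, 2) + p(5, D), 32) - 4168 = (-1/8 + 39*32) - 4168 = (-1/8 + 1248) - 4168 = 9983/8 - 4168 = -23361/8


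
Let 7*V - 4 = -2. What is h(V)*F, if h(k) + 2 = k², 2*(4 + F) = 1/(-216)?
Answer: 11609/1512 ≈ 7.6779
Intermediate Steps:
V = 2/7 (V = 4/7 + (⅐)*(-2) = 4/7 - 2/7 = 2/7 ≈ 0.28571)
F = -1729/432 (F = -4 + (½)/(-216) = -4 + (½)*(-1/216) = -4 - 1/432 = -1729/432 ≈ -4.0023)
h(k) = -2 + k²
h(V)*F = (-2 + (2/7)²)*(-1729/432) = (-2 + 4/49)*(-1729/432) = -94/49*(-1729/432) = 11609/1512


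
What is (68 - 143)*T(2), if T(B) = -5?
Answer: 375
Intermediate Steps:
(68 - 143)*T(2) = (68 - 143)*(-5) = -75*(-5) = 375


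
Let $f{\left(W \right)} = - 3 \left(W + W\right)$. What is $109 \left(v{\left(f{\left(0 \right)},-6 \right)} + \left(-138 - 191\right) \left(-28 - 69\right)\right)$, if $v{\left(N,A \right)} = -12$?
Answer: $3477209$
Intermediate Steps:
$f{\left(W \right)} = - 6 W$ ($f{\left(W \right)} = - 3 \cdot 2 W = - 6 W$)
$109 \left(v{\left(f{\left(0 \right)},-6 \right)} + \left(-138 - 191\right) \left(-28 - 69\right)\right) = 109 \left(-12 + \left(-138 - 191\right) \left(-28 - 69\right)\right) = 109 \left(-12 - -31913\right) = 109 \left(-12 + 31913\right) = 109 \cdot 31901 = 3477209$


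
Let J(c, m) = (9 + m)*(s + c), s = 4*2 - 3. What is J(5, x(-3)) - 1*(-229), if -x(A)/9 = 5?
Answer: -131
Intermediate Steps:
s = 5 (s = 8 - 3 = 5)
x(A) = -45 (x(A) = -9*5 = -45)
J(c, m) = (5 + c)*(9 + m) (J(c, m) = (9 + m)*(5 + c) = (5 + c)*(9 + m))
J(5, x(-3)) - 1*(-229) = (45 + 5*(-45) + 9*5 + 5*(-45)) - 1*(-229) = (45 - 225 + 45 - 225) + 229 = -360 + 229 = -131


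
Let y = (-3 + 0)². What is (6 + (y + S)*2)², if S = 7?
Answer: 1444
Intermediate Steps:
y = 9 (y = (-3)² = 9)
(6 + (y + S)*2)² = (6 + (9 + 7)*2)² = (6 + 16*2)² = (6 + 32)² = 38² = 1444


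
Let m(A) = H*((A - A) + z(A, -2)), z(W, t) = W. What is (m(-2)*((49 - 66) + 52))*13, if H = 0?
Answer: 0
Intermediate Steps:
m(A) = 0 (m(A) = 0*((A - A) + A) = 0*(0 + A) = 0*A = 0)
(m(-2)*((49 - 66) + 52))*13 = (0*((49 - 66) + 52))*13 = (0*(-17 + 52))*13 = (0*35)*13 = 0*13 = 0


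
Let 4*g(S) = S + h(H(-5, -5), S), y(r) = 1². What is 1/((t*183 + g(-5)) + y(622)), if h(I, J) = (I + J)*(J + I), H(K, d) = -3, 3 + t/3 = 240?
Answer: 4/520515 ≈ 7.6847e-6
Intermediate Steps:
t = 711 (t = -9 + 3*240 = -9 + 720 = 711)
h(I, J) = (I + J)² (h(I, J) = (I + J)*(I + J) = (I + J)²)
y(r) = 1
g(S) = S/4 + (-3 + S)²/4 (g(S) = (S + (-3 + S)²)/4 = S/4 + (-3 + S)²/4)
1/((t*183 + g(-5)) + y(622)) = 1/((711*183 + ((¼)*(-5) + (-3 - 5)²/4)) + 1) = 1/((130113 + (-5/4 + (¼)*(-8)²)) + 1) = 1/((130113 + (-5/4 + (¼)*64)) + 1) = 1/((130113 + (-5/4 + 16)) + 1) = 1/((130113 + 59/4) + 1) = 1/(520511/4 + 1) = 1/(520515/4) = 4/520515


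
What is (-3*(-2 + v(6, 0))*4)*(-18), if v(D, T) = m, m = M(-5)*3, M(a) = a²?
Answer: 15768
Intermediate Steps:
m = 75 (m = (-5)²*3 = 25*3 = 75)
v(D, T) = 75
(-3*(-2 + v(6, 0))*4)*(-18) = (-3*(-2 + 75)*4)*(-18) = (-3*73*4)*(-18) = -219*4*(-18) = -876*(-18) = 15768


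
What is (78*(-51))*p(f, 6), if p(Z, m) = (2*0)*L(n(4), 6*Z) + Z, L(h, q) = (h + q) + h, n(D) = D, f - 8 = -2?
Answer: -23868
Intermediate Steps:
f = 6 (f = 8 - 2 = 6)
L(h, q) = q + 2*h
p(Z, m) = Z (p(Z, m) = (2*0)*(6*Z + 2*4) + Z = 0*(6*Z + 8) + Z = 0*(8 + 6*Z) + Z = 0 + Z = Z)
(78*(-51))*p(f, 6) = (78*(-51))*6 = -3978*6 = -23868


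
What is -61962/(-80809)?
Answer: 61962/80809 ≈ 0.76677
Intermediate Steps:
-61962/(-80809) = -61962*(-1)/80809 = -1*(-61962/80809) = 61962/80809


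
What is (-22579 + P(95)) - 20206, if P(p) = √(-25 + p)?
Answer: -42785 + √70 ≈ -42777.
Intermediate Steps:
(-22579 + P(95)) - 20206 = (-22579 + √(-25 + 95)) - 20206 = (-22579 + √70) - 20206 = -42785 + √70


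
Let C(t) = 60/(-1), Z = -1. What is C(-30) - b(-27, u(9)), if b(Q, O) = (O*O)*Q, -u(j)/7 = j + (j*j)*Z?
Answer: 6858372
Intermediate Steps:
u(j) = -7*j + 7*j**2 (u(j) = -7*(j + (j*j)*(-1)) = -7*(j + j**2*(-1)) = -7*(j - j**2) = -7*j + 7*j**2)
b(Q, O) = Q*O**2 (b(Q, O) = O**2*Q = Q*O**2)
C(t) = -60 (C(t) = 60*(-1) = -60)
C(-30) - b(-27, u(9)) = -60 - (-27)*(7*9*(-1 + 9))**2 = -60 - (-27)*(7*9*8)**2 = -60 - (-27)*504**2 = -60 - (-27)*254016 = -60 - 1*(-6858432) = -60 + 6858432 = 6858372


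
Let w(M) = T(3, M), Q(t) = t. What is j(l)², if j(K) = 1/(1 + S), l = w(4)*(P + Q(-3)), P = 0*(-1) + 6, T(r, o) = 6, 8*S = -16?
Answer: 1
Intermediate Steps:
S = -2 (S = (⅛)*(-16) = -2)
w(M) = 6
P = 6 (P = 0 + 6 = 6)
l = 18 (l = 6*(6 - 3) = 6*3 = 18)
j(K) = -1 (j(K) = 1/(1 - 2) = 1/(-1) = -1)
j(l)² = (-1)² = 1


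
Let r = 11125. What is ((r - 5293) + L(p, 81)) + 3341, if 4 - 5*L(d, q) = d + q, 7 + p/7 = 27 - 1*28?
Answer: 45844/5 ≈ 9168.8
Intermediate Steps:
p = -56 (p = -49 + 7*(27 - 1*28) = -49 + 7*(27 - 28) = -49 + 7*(-1) = -49 - 7 = -56)
L(d, q) = 4/5 - d/5 - q/5 (L(d, q) = 4/5 - (d + q)/5 = 4/5 + (-d/5 - q/5) = 4/5 - d/5 - q/5)
((r - 5293) + L(p, 81)) + 3341 = ((11125 - 5293) + (4/5 - 1/5*(-56) - 1/5*81)) + 3341 = (5832 + (4/5 + 56/5 - 81/5)) + 3341 = (5832 - 21/5) + 3341 = 29139/5 + 3341 = 45844/5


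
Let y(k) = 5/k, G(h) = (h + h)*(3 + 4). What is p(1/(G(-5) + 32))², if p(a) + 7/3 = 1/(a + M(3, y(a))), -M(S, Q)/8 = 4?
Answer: 74528689/13329801 ≈ 5.5911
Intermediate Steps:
G(h) = 14*h (G(h) = (2*h)*7 = 14*h)
M(S, Q) = -32 (M(S, Q) = -8*4 = -32)
p(a) = -7/3 + 1/(-32 + a) (p(a) = -7/3 + 1/(a - 32) = -7/3 + 1/(-32 + a))
p(1/(G(-5) + 32))² = ((227 - 7/(14*(-5) + 32))/(3*(-32 + 1/(14*(-5) + 32))))² = ((227 - 7/(-70 + 32))/(3*(-32 + 1/(-70 + 32))))² = ((227 - 7/(-38))/(3*(-32 + 1/(-38))))² = ((227 - 7*(-1/38))/(3*(-32 - 1/38)))² = ((227 + 7/38)/(3*(-1217/38)))² = ((⅓)*(-38/1217)*(8633/38))² = (-8633/3651)² = 74528689/13329801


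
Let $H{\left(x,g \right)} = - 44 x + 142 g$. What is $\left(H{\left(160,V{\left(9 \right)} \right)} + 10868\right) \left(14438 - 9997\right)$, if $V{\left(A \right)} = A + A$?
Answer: $28351344$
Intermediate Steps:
$V{\left(A \right)} = 2 A$
$\left(H{\left(160,V{\left(9 \right)} \right)} + 10868\right) \left(14438 - 9997\right) = \left(\left(\left(-44\right) 160 + 142 \cdot 2 \cdot 9\right) + 10868\right) \left(14438 - 9997\right) = \left(\left(-7040 + 142 \cdot 18\right) + 10868\right) 4441 = \left(\left(-7040 + 2556\right) + 10868\right) 4441 = \left(-4484 + 10868\right) 4441 = 6384 \cdot 4441 = 28351344$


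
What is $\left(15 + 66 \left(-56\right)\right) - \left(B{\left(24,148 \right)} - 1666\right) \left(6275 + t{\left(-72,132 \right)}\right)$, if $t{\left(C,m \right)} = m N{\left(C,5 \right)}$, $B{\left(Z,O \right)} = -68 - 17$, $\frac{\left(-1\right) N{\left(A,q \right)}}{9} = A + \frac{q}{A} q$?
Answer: $\frac{322959335}{2} \approx 1.6148 \cdot 10^{8}$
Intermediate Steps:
$N{\left(A,q \right)} = - 9 A - \frac{9 q^{2}}{A}$ ($N{\left(A,q \right)} = - 9 \left(A + \frac{q}{A} q\right) = - 9 \left(A + \frac{q^{2}}{A}\right) = - 9 A - \frac{9 q^{2}}{A}$)
$B{\left(Z,O \right)} = -85$ ($B{\left(Z,O \right)} = -68 - 17 = -85$)
$t{\left(C,m \right)} = m \left(- \frac{225}{C} - 9 C\right)$ ($t{\left(C,m \right)} = m \left(- 9 C - \frac{9 \cdot 5^{2}}{C}\right) = m \left(- 9 C - 9 \frac{1}{C} 25\right) = m \left(- 9 C - \frac{225}{C}\right) = m \left(- \frac{225}{C} - 9 C\right)$)
$\left(15 + 66 \left(-56\right)\right) - \left(B{\left(24,148 \right)} - 1666\right) \left(6275 + t{\left(-72,132 \right)}\right) = \left(15 + 66 \left(-56\right)\right) - \left(-85 - 1666\right) \left(6275 - \frac{1188 \left(25 + \left(-72\right)^{2}\right)}{-72}\right) = \left(15 - 3696\right) - - 1751 \left(6275 - 1188 \left(- \frac{1}{72}\right) \left(25 + 5184\right)\right) = -3681 - - 1751 \left(6275 - 1188 \left(- \frac{1}{72}\right) 5209\right) = -3681 - - 1751 \left(6275 + \frac{171897}{2}\right) = -3681 - \left(-1751\right) \frac{184447}{2} = -3681 - - \frac{322966697}{2} = -3681 + \frac{322966697}{2} = \frac{322959335}{2}$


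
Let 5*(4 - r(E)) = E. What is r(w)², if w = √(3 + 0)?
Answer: (20 - √3)²/25 ≈ 13.349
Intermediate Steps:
w = √3 ≈ 1.7320
r(E) = 4 - E/5
r(w)² = (4 - √3/5)²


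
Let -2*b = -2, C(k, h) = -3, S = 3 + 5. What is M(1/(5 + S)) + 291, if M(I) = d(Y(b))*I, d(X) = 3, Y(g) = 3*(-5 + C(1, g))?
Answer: 3786/13 ≈ 291.23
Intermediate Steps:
S = 8
b = 1 (b = -½*(-2) = 1)
Y(g) = -24 (Y(g) = 3*(-5 - 3) = 3*(-8) = -24)
M(I) = 3*I
M(1/(5 + S)) + 291 = 3/(5 + 8) + 291 = 3/13 + 291 = 3786/13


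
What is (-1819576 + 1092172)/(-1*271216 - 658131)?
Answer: 727404/929347 ≈ 0.78270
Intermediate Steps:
(-1819576 + 1092172)/(-1*271216 - 658131) = -727404/(-271216 - 658131) = -727404/(-929347) = -727404*(-1/929347) = 727404/929347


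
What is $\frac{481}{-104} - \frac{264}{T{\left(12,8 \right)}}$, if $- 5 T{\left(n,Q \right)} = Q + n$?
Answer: $\frac{491}{8} \approx 61.375$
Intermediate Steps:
$T{\left(n,Q \right)} = - \frac{Q}{5} - \frac{n}{5}$ ($T{\left(n,Q \right)} = - \frac{Q + n}{5} = - \frac{Q}{5} - \frac{n}{5}$)
$\frac{481}{-104} - \frac{264}{T{\left(12,8 \right)}} = \frac{481}{-104} - \frac{264}{\left(- \frac{1}{5}\right) 8 - \frac{12}{5}} = 481 \left(- \frac{1}{104}\right) - \frac{264}{- \frac{8}{5} - \frac{12}{5}} = - \frac{37}{8} - \frac{264}{-4} = - \frac{37}{8} - -66 = - \frac{37}{8} + 66 = \frac{491}{8}$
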